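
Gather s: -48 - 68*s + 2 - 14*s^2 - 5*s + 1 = -14*s^2 - 73*s - 45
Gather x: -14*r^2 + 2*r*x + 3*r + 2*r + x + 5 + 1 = -14*r^2 + 5*r + x*(2*r + 1) + 6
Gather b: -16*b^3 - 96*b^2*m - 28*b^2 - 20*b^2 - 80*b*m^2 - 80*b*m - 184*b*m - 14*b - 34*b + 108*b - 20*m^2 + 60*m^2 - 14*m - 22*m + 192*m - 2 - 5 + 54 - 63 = -16*b^3 + b^2*(-96*m - 48) + b*(-80*m^2 - 264*m + 60) + 40*m^2 + 156*m - 16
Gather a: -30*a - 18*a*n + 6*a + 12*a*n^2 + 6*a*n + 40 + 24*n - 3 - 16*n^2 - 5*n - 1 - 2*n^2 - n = a*(12*n^2 - 12*n - 24) - 18*n^2 + 18*n + 36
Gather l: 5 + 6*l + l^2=l^2 + 6*l + 5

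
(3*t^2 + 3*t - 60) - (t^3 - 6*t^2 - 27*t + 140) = -t^3 + 9*t^2 + 30*t - 200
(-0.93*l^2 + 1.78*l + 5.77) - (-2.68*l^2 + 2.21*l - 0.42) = 1.75*l^2 - 0.43*l + 6.19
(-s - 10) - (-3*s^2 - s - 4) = 3*s^2 - 6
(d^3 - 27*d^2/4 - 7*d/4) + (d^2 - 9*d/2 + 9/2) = d^3 - 23*d^2/4 - 25*d/4 + 9/2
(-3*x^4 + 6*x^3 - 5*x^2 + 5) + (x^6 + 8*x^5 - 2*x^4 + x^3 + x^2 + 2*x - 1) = x^6 + 8*x^5 - 5*x^4 + 7*x^3 - 4*x^2 + 2*x + 4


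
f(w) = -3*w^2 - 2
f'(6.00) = -36.00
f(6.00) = -110.00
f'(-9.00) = 54.00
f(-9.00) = -245.00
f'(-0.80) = 4.80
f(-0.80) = -3.92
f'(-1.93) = 11.58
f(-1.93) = -13.17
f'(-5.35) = 32.10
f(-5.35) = -87.87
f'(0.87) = -5.22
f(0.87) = -4.27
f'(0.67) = -4.02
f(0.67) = -3.35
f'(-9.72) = 58.32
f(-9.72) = -285.44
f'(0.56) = -3.36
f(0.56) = -2.94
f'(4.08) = -24.48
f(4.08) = -51.94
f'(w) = -6*w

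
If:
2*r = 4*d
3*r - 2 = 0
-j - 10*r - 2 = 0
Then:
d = 1/3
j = -26/3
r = 2/3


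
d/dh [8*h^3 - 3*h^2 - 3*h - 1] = 24*h^2 - 6*h - 3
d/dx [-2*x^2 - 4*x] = -4*x - 4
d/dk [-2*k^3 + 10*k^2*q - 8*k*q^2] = -6*k^2 + 20*k*q - 8*q^2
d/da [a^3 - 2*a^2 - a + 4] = 3*a^2 - 4*a - 1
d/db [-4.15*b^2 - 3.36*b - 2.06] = -8.3*b - 3.36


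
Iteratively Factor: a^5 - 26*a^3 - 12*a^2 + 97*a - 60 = (a - 5)*(a^4 + 5*a^3 - a^2 - 17*a + 12) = (a - 5)*(a - 1)*(a^3 + 6*a^2 + 5*a - 12) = (a - 5)*(a - 1)^2*(a^2 + 7*a + 12) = (a - 5)*(a - 1)^2*(a + 4)*(a + 3)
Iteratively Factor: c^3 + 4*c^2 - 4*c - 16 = (c - 2)*(c^2 + 6*c + 8) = (c - 2)*(c + 2)*(c + 4)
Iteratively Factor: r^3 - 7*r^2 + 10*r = (r - 2)*(r^2 - 5*r) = (r - 5)*(r - 2)*(r)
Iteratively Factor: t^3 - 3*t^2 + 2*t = (t)*(t^2 - 3*t + 2) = t*(t - 1)*(t - 2)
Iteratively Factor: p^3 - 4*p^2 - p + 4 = (p - 4)*(p^2 - 1) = (p - 4)*(p + 1)*(p - 1)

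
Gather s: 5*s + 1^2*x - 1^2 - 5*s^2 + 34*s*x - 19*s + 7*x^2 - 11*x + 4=-5*s^2 + s*(34*x - 14) + 7*x^2 - 10*x + 3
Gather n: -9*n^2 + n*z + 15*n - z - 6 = -9*n^2 + n*(z + 15) - z - 6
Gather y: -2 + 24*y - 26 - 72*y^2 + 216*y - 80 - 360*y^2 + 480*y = -432*y^2 + 720*y - 108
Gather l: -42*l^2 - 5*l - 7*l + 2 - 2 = -42*l^2 - 12*l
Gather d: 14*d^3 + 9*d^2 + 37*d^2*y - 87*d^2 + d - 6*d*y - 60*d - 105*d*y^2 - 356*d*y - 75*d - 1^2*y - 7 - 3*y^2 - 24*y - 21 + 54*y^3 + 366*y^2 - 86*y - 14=14*d^3 + d^2*(37*y - 78) + d*(-105*y^2 - 362*y - 134) + 54*y^3 + 363*y^2 - 111*y - 42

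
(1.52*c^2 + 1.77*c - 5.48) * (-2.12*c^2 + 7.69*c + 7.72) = -3.2224*c^4 + 7.9364*c^3 + 36.9633*c^2 - 28.4768*c - 42.3056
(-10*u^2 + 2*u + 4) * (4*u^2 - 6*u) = -40*u^4 + 68*u^3 + 4*u^2 - 24*u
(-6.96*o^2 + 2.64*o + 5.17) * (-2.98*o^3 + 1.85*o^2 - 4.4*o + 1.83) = 20.7408*o^5 - 20.7432*o^4 + 20.1014*o^3 - 14.7883*o^2 - 17.9168*o + 9.4611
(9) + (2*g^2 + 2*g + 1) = 2*g^2 + 2*g + 10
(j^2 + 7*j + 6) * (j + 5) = j^3 + 12*j^2 + 41*j + 30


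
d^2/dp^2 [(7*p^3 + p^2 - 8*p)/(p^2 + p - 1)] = 2*(5*p^3 - 18*p^2 - 3*p - 7)/(p^6 + 3*p^5 - 5*p^3 + 3*p - 1)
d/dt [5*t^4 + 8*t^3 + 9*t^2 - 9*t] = 20*t^3 + 24*t^2 + 18*t - 9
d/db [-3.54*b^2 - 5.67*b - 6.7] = -7.08*b - 5.67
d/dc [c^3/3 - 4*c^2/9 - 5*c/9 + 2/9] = c^2 - 8*c/9 - 5/9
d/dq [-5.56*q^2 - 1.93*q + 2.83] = -11.12*q - 1.93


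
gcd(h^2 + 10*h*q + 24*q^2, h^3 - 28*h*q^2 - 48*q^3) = h + 4*q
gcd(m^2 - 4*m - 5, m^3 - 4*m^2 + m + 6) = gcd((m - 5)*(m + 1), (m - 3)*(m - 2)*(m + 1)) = m + 1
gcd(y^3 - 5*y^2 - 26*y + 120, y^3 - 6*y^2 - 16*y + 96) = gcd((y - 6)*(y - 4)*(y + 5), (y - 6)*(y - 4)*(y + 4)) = y^2 - 10*y + 24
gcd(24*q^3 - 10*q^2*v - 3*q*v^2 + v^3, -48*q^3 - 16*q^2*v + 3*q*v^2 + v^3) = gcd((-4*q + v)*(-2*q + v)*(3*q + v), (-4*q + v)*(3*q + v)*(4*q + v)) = 12*q^2 + q*v - v^2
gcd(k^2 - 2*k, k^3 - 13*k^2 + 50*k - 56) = k - 2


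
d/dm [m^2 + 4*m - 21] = 2*m + 4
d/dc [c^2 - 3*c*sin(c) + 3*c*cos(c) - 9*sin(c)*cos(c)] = -3*sqrt(2)*c*sin(c + pi/4) + 2*c - 9*cos(2*c) + 3*sqrt(2)*cos(c + pi/4)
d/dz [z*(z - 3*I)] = 2*z - 3*I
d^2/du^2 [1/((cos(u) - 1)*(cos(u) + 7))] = (-4*sin(u)^4 + 66*sin(u)^2 - 39*cos(u)/2 - 9*cos(3*u)/2 + 24)/((cos(u) - 1)^3*(cos(u) + 7)^3)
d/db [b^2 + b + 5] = 2*b + 1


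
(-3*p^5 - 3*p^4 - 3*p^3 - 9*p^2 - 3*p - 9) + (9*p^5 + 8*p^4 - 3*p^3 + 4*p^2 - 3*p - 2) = 6*p^5 + 5*p^4 - 6*p^3 - 5*p^2 - 6*p - 11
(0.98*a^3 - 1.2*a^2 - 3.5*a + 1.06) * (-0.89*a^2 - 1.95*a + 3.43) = -0.8722*a^5 - 0.843*a^4 + 8.8164*a^3 + 1.7656*a^2 - 14.072*a + 3.6358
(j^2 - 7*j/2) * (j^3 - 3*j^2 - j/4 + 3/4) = j^5 - 13*j^4/2 + 41*j^3/4 + 13*j^2/8 - 21*j/8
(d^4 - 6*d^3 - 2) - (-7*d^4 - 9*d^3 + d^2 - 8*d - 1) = 8*d^4 + 3*d^3 - d^2 + 8*d - 1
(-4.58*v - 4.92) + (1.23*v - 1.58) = -3.35*v - 6.5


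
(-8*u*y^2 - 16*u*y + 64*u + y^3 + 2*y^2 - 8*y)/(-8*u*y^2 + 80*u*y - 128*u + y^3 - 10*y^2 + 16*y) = (y + 4)/(y - 8)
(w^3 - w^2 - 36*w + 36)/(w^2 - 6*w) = w + 5 - 6/w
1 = 1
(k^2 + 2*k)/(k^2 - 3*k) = (k + 2)/(k - 3)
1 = 1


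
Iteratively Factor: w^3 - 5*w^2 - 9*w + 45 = (w + 3)*(w^2 - 8*w + 15) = (w - 5)*(w + 3)*(w - 3)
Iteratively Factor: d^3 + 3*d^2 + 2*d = (d + 2)*(d^2 + d) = (d + 1)*(d + 2)*(d)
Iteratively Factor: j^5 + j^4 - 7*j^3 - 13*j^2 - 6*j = (j + 1)*(j^4 - 7*j^2 - 6*j) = (j - 3)*(j + 1)*(j^3 + 3*j^2 + 2*j) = (j - 3)*(j + 1)^2*(j^2 + 2*j) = (j - 3)*(j + 1)^2*(j + 2)*(j)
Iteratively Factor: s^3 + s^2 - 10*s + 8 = (s + 4)*(s^2 - 3*s + 2) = (s - 1)*(s + 4)*(s - 2)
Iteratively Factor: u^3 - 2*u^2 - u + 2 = (u - 1)*(u^2 - u - 2) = (u - 1)*(u + 1)*(u - 2)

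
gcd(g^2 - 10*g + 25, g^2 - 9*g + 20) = g - 5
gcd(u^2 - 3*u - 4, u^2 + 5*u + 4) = u + 1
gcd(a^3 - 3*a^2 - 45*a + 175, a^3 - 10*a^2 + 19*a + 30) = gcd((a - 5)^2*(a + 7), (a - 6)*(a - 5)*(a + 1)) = a - 5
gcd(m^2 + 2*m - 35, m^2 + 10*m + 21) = m + 7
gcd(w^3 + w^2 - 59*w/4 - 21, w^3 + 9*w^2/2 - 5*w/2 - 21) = w + 7/2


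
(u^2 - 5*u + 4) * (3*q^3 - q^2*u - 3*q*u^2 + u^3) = 3*q^3*u^2 - 15*q^3*u + 12*q^3 - q^2*u^3 + 5*q^2*u^2 - 4*q^2*u - 3*q*u^4 + 15*q*u^3 - 12*q*u^2 + u^5 - 5*u^4 + 4*u^3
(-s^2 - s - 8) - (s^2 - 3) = -2*s^2 - s - 5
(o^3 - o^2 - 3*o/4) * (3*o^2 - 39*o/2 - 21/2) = 3*o^5 - 45*o^4/2 + 27*o^3/4 + 201*o^2/8 + 63*o/8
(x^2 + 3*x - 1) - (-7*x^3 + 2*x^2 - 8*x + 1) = 7*x^3 - x^2 + 11*x - 2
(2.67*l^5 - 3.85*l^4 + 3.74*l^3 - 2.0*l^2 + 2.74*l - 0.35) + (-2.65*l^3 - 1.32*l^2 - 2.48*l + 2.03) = 2.67*l^5 - 3.85*l^4 + 1.09*l^3 - 3.32*l^2 + 0.26*l + 1.68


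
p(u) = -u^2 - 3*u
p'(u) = -2*u - 3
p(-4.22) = -5.15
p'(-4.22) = 5.44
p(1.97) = -9.79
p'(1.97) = -6.94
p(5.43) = -45.77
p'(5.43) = -13.86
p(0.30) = -0.99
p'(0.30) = -3.60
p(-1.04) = 2.04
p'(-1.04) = -0.92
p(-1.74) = 2.19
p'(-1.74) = 0.48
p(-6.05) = -18.45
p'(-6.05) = 9.10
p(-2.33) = 1.56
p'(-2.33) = 1.66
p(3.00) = -18.00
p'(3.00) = -9.00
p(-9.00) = -54.00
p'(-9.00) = 15.00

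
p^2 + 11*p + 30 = (p + 5)*(p + 6)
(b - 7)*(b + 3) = b^2 - 4*b - 21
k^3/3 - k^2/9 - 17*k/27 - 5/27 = (k/3 + 1/3)*(k - 5/3)*(k + 1/3)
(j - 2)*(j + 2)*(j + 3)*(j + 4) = j^4 + 7*j^3 + 8*j^2 - 28*j - 48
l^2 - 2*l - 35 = (l - 7)*(l + 5)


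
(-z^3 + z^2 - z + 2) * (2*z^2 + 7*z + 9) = -2*z^5 - 5*z^4 - 4*z^3 + 6*z^2 + 5*z + 18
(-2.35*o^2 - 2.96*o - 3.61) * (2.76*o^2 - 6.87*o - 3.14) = -6.486*o^4 + 7.9749*o^3 + 17.7506*o^2 + 34.0951*o + 11.3354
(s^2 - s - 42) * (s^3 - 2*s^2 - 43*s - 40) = s^5 - 3*s^4 - 83*s^3 + 87*s^2 + 1846*s + 1680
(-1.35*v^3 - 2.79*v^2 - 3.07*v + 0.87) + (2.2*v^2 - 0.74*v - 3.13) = -1.35*v^3 - 0.59*v^2 - 3.81*v - 2.26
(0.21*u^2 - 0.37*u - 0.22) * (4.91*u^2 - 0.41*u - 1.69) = 1.0311*u^4 - 1.9028*u^3 - 1.2834*u^2 + 0.7155*u + 0.3718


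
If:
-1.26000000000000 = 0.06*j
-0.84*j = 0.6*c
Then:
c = 29.40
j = -21.00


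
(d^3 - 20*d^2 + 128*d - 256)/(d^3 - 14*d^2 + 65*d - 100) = (d^2 - 16*d + 64)/(d^2 - 10*d + 25)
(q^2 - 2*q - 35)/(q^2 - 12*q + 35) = (q + 5)/(q - 5)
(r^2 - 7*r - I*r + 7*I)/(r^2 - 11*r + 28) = (r - I)/(r - 4)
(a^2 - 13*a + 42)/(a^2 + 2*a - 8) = (a^2 - 13*a + 42)/(a^2 + 2*a - 8)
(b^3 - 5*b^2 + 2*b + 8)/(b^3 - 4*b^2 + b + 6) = (b - 4)/(b - 3)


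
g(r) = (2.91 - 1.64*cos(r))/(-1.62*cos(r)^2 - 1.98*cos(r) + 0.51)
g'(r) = (2.91 - 1.64*cos(r))*(-3.24*sin(r)*cos(r) - 1.98*sin(r))/(-1.62*cos(r)^2 - 1.98*cos(r) + 0.51)^2 + 1.64*sin(r)/(-1.62*cos(r)^2 - 1.98*cos(r) + 0.51)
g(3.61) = 4.43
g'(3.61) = -2.60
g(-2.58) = 4.19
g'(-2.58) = -2.51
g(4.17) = 3.41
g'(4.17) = -0.46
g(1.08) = -2.73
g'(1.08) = -12.63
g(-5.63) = -0.77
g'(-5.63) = -1.50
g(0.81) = -1.09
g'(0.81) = -2.79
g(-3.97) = 3.63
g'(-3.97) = 1.60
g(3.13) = 5.23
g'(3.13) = 0.11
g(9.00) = 4.54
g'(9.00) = 2.58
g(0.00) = -0.41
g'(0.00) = 0.00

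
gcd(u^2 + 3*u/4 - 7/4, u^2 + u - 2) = u - 1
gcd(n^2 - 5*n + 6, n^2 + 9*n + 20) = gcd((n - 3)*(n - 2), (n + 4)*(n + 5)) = 1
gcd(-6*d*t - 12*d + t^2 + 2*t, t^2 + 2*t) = t + 2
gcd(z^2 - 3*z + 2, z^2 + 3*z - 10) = z - 2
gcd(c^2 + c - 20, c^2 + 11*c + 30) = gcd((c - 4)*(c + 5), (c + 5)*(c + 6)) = c + 5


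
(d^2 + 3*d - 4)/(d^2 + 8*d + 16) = (d - 1)/(d + 4)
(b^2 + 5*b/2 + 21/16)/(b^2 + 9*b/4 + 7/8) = (4*b + 3)/(2*(2*b + 1))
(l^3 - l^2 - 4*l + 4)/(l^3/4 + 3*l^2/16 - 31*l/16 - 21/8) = 16*(l^2 - 3*l + 2)/(4*l^2 - 5*l - 21)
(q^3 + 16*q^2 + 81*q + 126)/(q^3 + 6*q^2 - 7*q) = (q^2 + 9*q + 18)/(q*(q - 1))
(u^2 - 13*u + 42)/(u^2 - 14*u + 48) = (u - 7)/(u - 8)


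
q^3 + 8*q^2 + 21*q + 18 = (q + 2)*(q + 3)^2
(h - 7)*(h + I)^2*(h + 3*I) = h^4 - 7*h^3 + 5*I*h^3 - 7*h^2 - 35*I*h^2 + 49*h - 3*I*h + 21*I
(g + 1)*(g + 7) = g^2 + 8*g + 7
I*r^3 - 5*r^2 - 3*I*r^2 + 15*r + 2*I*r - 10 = (r - 2)*(r + 5*I)*(I*r - I)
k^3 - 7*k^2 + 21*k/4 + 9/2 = (k - 6)*(k - 3/2)*(k + 1/2)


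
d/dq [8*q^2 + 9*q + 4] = 16*q + 9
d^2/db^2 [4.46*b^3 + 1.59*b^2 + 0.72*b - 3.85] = 26.76*b + 3.18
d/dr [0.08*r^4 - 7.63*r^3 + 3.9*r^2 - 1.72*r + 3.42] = 0.32*r^3 - 22.89*r^2 + 7.8*r - 1.72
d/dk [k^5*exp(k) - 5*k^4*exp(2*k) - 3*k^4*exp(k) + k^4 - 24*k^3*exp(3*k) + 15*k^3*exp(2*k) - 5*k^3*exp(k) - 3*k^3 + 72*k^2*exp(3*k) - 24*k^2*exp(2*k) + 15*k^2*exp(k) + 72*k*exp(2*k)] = k^5*exp(k) - 10*k^4*exp(2*k) + 2*k^4*exp(k) - 72*k^3*exp(3*k) + 10*k^3*exp(2*k) - 17*k^3*exp(k) + 4*k^3 + 144*k^2*exp(3*k) - 3*k^2*exp(2*k) - 9*k^2 + 144*k*exp(3*k) + 96*k*exp(2*k) + 30*k*exp(k) + 72*exp(2*k)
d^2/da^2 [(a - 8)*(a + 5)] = 2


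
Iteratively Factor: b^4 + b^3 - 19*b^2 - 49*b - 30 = (b + 3)*(b^3 - 2*b^2 - 13*b - 10) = (b + 2)*(b + 3)*(b^2 - 4*b - 5) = (b - 5)*(b + 2)*(b + 3)*(b + 1)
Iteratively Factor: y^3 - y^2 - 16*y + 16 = (y - 1)*(y^2 - 16) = (y - 4)*(y - 1)*(y + 4)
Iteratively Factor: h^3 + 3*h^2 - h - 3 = (h - 1)*(h^2 + 4*h + 3) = (h - 1)*(h + 1)*(h + 3)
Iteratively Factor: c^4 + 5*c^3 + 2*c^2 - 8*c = (c)*(c^3 + 5*c^2 + 2*c - 8) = c*(c + 4)*(c^2 + c - 2) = c*(c + 2)*(c + 4)*(c - 1)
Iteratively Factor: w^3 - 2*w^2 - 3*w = (w + 1)*(w^2 - 3*w) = w*(w + 1)*(w - 3)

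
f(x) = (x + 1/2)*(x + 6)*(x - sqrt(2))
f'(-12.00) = 303.75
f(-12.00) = -925.58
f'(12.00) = 547.87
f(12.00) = 2381.80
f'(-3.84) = -1.01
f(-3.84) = 37.91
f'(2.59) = 40.28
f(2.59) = 31.21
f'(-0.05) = -6.69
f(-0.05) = -3.92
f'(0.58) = 0.72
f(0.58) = -5.93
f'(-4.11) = 2.68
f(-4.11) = 37.69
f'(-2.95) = -10.09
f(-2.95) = 32.61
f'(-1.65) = -14.81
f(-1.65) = 15.33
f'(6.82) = 202.71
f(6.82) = 507.29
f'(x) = (x + 1/2)*(x + 6) + (x + 1/2)*(x - sqrt(2)) + (x + 6)*(x - sqrt(2))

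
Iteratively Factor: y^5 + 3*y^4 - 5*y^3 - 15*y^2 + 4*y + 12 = (y + 1)*(y^4 + 2*y^3 - 7*y^2 - 8*y + 12) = (y + 1)*(y + 3)*(y^3 - y^2 - 4*y + 4) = (y - 1)*(y + 1)*(y + 3)*(y^2 - 4) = (y - 2)*(y - 1)*(y + 1)*(y + 3)*(y + 2)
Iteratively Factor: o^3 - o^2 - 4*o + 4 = (o - 2)*(o^2 + o - 2) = (o - 2)*(o + 2)*(o - 1)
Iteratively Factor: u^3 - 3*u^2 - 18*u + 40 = (u - 5)*(u^2 + 2*u - 8) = (u - 5)*(u - 2)*(u + 4)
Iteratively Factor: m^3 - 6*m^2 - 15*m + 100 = (m - 5)*(m^2 - m - 20) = (m - 5)^2*(m + 4)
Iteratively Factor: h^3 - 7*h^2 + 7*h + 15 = (h - 3)*(h^2 - 4*h - 5) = (h - 3)*(h + 1)*(h - 5)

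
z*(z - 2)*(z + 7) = z^3 + 5*z^2 - 14*z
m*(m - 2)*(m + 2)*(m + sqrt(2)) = m^4 + sqrt(2)*m^3 - 4*m^2 - 4*sqrt(2)*m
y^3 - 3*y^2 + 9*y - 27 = (y - 3)*(y - 3*I)*(y + 3*I)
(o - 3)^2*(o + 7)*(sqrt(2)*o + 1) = sqrt(2)*o^4 + o^3 + sqrt(2)*o^3 - 33*sqrt(2)*o^2 + o^2 - 33*o + 63*sqrt(2)*o + 63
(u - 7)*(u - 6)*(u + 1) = u^3 - 12*u^2 + 29*u + 42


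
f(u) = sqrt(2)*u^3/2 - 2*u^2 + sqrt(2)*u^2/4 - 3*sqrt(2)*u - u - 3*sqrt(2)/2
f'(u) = 3*sqrt(2)*u^2/2 - 4*u + sqrt(2)*u/2 - 3*sqrt(2) - 1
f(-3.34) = -29.32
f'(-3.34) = 29.42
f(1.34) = -10.40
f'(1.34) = -5.85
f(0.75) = -6.68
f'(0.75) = -6.52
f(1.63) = -11.98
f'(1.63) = -4.97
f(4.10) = -2.56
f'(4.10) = 16.92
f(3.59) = -9.45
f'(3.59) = 10.28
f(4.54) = 6.31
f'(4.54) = 23.53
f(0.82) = -7.14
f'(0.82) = -6.52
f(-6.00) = -182.67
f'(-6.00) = 90.88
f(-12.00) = -1398.18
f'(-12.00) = 339.74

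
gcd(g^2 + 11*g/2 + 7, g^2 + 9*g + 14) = g + 2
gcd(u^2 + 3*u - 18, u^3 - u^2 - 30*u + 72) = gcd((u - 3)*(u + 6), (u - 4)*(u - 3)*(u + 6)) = u^2 + 3*u - 18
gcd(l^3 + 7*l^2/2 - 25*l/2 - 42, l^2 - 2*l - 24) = l + 4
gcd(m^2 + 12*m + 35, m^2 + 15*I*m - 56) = 1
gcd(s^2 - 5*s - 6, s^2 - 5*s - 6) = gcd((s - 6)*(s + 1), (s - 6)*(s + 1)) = s^2 - 5*s - 6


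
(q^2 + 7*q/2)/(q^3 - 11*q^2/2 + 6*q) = (2*q + 7)/(2*q^2 - 11*q + 12)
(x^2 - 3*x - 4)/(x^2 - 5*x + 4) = (x + 1)/(x - 1)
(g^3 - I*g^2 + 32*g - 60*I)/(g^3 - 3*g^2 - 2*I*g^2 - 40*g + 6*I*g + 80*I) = (g^2 + I*g + 30)/(g^2 - 3*g - 40)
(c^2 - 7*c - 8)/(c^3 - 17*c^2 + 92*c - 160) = (c + 1)/(c^2 - 9*c + 20)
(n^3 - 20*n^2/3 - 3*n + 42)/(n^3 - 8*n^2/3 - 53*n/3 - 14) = (n - 3)/(n + 1)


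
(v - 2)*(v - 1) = v^2 - 3*v + 2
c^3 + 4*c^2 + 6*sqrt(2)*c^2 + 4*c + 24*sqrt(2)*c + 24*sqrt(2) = (c + 2)^2*(c + 6*sqrt(2))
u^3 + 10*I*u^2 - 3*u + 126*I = (u - 3*I)*(u + 6*I)*(u + 7*I)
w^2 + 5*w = w*(w + 5)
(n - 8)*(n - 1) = n^2 - 9*n + 8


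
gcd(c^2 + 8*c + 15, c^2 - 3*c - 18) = c + 3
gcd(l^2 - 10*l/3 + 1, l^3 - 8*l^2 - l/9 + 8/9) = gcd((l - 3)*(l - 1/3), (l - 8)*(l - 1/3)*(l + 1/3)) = l - 1/3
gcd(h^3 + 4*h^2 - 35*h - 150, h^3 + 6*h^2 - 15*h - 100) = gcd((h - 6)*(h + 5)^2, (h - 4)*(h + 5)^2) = h^2 + 10*h + 25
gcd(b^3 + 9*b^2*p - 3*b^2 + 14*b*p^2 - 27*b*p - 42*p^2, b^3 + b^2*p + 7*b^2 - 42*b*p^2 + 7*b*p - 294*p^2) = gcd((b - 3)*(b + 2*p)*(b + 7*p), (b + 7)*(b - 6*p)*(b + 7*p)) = b + 7*p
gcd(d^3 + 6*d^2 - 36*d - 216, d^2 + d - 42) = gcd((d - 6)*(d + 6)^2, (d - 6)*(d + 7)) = d - 6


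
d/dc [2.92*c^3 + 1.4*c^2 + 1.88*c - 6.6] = 8.76*c^2 + 2.8*c + 1.88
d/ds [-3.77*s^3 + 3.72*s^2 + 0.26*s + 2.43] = -11.31*s^2 + 7.44*s + 0.26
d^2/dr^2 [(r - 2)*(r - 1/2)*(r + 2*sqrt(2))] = 6*r - 5 + 4*sqrt(2)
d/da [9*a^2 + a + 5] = 18*a + 1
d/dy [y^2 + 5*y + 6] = 2*y + 5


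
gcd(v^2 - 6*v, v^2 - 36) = v - 6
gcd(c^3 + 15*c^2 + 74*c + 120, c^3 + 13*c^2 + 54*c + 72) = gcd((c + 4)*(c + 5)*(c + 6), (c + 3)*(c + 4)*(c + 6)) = c^2 + 10*c + 24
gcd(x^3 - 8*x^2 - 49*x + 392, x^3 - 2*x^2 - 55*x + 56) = x^2 - x - 56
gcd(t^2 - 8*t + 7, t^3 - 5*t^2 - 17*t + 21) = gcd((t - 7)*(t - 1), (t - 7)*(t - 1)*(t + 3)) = t^2 - 8*t + 7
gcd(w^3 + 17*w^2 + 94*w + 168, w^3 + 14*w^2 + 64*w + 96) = w^2 + 10*w + 24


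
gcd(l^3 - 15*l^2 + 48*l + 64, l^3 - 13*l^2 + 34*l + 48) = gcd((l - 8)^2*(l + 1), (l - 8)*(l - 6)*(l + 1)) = l^2 - 7*l - 8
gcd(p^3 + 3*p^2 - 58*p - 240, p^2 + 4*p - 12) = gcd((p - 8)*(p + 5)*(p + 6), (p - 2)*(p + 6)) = p + 6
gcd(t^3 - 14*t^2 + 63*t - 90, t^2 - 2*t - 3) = t - 3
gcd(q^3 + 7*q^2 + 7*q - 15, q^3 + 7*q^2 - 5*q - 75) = q + 5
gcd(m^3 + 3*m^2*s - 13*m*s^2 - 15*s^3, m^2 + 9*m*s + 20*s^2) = m + 5*s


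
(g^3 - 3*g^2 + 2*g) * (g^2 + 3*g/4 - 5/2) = g^5 - 9*g^4/4 - 11*g^3/4 + 9*g^2 - 5*g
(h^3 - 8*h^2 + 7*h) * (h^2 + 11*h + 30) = h^5 + 3*h^4 - 51*h^3 - 163*h^2 + 210*h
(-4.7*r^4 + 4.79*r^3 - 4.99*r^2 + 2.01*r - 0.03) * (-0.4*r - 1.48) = 1.88*r^5 + 5.04*r^4 - 5.0932*r^3 + 6.5812*r^2 - 2.9628*r + 0.0444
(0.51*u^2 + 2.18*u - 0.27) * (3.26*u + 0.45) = 1.6626*u^3 + 7.3363*u^2 + 0.1008*u - 0.1215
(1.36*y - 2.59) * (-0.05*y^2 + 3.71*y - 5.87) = -0.068*y^3 + 5.1751*y^2 - 17.5921*y + 15.2033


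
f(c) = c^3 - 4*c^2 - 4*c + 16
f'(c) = 3*c^2 - 8*c - 4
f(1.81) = 1.59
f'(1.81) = -8.65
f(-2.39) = -10.94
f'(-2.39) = 32.26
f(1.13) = 7.82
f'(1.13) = -9.21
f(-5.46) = -244.18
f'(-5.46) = 129.11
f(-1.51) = 9.48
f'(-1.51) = 14.92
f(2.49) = -3.32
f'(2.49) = -5.32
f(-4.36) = -125.48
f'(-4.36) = 87.91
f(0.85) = 10.32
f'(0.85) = -8.63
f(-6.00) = -320.00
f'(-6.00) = 152.00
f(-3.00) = -35.00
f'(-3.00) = 47.00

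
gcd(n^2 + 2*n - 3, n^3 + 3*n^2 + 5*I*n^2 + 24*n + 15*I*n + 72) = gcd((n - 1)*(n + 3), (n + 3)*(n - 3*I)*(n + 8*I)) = n + 3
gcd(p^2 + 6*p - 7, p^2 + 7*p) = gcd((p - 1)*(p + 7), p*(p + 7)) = p + 7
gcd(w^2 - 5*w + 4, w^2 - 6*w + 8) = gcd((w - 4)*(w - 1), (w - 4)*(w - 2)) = w - 4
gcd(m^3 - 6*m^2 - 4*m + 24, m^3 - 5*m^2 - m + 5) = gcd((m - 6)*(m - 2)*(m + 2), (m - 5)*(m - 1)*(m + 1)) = 1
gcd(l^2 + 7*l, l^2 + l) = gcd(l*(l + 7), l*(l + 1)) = l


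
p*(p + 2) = p^2 + 2*p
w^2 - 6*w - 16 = (w - 8)*(w + 2)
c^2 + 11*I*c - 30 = (c + 5*I)*(c + 6*I)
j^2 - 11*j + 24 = (j - 8)*(j - 3)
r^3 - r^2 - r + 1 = (r - 1)^2*(r + 1)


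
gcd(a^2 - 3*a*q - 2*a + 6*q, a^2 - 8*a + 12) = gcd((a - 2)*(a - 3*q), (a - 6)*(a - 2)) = a - 2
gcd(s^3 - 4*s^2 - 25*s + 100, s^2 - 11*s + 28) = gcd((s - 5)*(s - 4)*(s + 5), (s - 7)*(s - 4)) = s - 4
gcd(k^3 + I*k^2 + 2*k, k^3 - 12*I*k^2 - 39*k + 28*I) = k - I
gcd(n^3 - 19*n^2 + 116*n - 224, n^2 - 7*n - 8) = n - 8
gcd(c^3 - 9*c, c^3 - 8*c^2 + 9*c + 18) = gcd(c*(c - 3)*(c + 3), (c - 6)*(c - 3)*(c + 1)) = c - 3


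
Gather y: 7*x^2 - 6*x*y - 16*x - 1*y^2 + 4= 7*x^2 - 6*x*y - 16*x - y^2 + 4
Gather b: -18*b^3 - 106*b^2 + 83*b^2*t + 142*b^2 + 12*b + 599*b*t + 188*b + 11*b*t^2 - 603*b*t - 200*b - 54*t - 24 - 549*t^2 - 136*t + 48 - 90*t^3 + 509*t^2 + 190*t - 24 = -18*b^3 + b^2*(83*t + 36) + b*(11*t^2 - 4*t) - 90*t^3 - 40*t^2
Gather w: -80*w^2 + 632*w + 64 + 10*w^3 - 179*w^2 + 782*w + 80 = 10*w^3 - 259*w^2 + 1414*w + 144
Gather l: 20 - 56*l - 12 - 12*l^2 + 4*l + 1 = -12*l^2 - 52*l + 9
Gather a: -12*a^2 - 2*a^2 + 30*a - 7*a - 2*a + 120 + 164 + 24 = -14*a^2 + 21*a + 308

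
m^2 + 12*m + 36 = (m + 6)^2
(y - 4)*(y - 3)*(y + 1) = y^3 - 6*y^2 + 5*y + 12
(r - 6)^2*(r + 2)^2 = r^4 - 8*r^3 - 8*r^2 + 96*r + 144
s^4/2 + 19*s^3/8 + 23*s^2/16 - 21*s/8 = s*(s/2 + 1)*(s - 3/4)*(s + 7/2)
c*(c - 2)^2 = c^3 - 4*c^2 + 4*c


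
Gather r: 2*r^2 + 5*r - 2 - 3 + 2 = 2*r^2 + 5*r - 3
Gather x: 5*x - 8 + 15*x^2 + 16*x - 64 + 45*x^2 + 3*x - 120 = 60*x^2 + 24*x - 192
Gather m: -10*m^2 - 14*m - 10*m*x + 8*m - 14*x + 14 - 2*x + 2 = -10*m^2 + m*(-10*x - 6) - 16*x + 16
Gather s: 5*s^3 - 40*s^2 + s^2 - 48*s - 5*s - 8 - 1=5*s^3 - 39*s^2 - 53*s - 9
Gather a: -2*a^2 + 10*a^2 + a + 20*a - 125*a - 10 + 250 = 8*a^2 - 104*a + 240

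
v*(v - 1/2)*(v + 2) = v^3 + 3*v^2/2 - v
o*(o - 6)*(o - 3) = o^3 - 9*o^2 + 18*o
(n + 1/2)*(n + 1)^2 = n^3 + 5*n^2/2 + 2*n + 1/2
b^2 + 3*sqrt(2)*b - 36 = (b - 3*sqrt(2))*(b + 6*sqrt(2))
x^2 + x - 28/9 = (x - 4/3)*(x + 7/3)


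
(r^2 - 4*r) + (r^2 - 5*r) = 2*r^2 - 9*r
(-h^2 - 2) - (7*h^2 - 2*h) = -8*h^2 + 2*h - 2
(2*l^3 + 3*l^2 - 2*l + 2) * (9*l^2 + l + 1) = 18*l^5 + 29*l^4 - 13*l^3 + 19*l^2 + 2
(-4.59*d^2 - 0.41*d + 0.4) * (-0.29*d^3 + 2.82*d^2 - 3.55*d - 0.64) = 1.3311*d^5 - 12.8249*d^4 + 15.0223*d^3 + 5.5211*d^2 - 1.1576*d - 0.256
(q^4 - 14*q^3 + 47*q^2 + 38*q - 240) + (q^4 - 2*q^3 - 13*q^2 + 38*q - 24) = 2*q^4 - 16*q^3 + 34*q^2 + 76*q - 264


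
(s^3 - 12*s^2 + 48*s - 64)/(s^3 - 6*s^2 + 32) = (s - 4)/(s + 2)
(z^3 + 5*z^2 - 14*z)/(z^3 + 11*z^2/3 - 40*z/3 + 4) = 3*z*(z + 7)/(3*z^2 + 17*z - 6)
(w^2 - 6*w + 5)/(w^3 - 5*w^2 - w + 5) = 1/(w + 1)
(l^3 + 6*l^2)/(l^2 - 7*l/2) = 2*l*(l + 6)/(2*l - 7)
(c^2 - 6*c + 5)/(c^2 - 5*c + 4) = (c - 5)/(c - 4)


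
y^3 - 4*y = y*(y - 2)*(y + 2)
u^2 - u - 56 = (u - 8)*(u + 7)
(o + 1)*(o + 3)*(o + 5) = o^3 + 9*o^2 + 23*o + 15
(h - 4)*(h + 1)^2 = h^3 - 2*h^2 - 7*h - 4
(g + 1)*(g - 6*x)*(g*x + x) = g^3*x - 6*g^2*x^2 + 2*g^2*x - 12*g*x^2 + g*x - 6*x^2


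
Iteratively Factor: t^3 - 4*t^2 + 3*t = (t)*(t^2 - 4*t + 3) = t*(t - 1)*(t - 3)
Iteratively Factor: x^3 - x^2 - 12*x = (x + 3)*(x^2 - 4*x) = (x - 4)*(x + 3)*(x)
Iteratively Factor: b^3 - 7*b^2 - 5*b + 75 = (b - 5)*(b^2 - 2*b - 15) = (b - 5)^2*(b + 3)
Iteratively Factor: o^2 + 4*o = (o + 4)*(o)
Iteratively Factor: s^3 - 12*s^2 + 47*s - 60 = (s - 3)*(s^2 - 9*s + 20) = (s - 5)*(s - 3)*(s - 4)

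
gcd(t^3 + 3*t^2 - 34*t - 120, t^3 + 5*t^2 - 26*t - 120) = t + 4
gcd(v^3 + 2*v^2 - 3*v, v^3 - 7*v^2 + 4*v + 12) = 1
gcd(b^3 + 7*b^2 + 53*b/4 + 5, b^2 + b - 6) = 1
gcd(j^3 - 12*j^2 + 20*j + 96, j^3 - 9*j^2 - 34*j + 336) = j - 8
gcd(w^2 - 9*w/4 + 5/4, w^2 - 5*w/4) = w - 5/4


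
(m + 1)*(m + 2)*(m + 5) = m^3 + 8*m^2 + 17*m + 10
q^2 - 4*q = q*(q - 4)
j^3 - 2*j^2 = j^2*(j - 2)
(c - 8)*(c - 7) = c^2 - 15*c + 56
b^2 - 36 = (b - 6)*(b + 6)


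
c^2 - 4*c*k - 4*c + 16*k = (c - 4)*(c - 4*k)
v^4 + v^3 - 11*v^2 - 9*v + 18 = (v - 3)*(v - 1)*(v + 2)*(v + 3)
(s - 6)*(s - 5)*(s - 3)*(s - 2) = s^4 - 16*s^3 + 91*s^2 - 216*s + 180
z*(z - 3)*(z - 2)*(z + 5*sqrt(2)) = z^4 - 5*z^3 + 5*sqrt(2)*z^3 - 25*sqrt(2)*z^2 + 6*z^2 + 30*sqrt(2)*z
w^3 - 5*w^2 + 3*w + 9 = (w - 3)^2*(w + 1)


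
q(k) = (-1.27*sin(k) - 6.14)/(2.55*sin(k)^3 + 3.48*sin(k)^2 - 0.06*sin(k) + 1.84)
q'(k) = (-1.27*sin(k) - 6.14)*(-7.65*sin(k)^2*cos(k) - 6.96*sin(k)*cos(k) + 0.06*cos(k))/(2.55*sin(k)^3 + 3.48*sin(k)^2 - 0.06*sin(k) + 1.84)^2 - 1.27*cos(k)/(2.55*sin(k)^3 + 3.48*sin(k)^2 - 0.06*sin(k) + 1.84)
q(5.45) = -1.89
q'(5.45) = -0.78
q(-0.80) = -1.91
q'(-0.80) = -0.87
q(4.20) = -1.77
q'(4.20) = 0.31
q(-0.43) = -2.46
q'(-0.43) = -2.10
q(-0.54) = -2.24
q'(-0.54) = -1.72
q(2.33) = -1.53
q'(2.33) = -1.88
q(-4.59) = -0.96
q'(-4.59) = -0.20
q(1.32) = -1.00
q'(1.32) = 0.42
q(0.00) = -3.34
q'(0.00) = -0.80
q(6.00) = -2.79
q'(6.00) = -2.41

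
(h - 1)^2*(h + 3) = h^3 + h^2 - 5*h + 3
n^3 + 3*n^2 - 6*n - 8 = (n - 2)*(n + 1)*(n + 4)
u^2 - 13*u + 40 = (u - 8)*(u - 5)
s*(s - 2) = s^2 - 2*s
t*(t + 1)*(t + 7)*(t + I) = t^4 + 8*t^3 + I*t^3 + 7*t^2 + 8*I*t^2 + 7*I*t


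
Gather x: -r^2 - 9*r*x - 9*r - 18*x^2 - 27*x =-r^2 - 9*r - 18*x^2 + x*(-9*r - 27)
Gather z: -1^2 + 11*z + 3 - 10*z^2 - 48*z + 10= -10*z^2 - 37*z + 12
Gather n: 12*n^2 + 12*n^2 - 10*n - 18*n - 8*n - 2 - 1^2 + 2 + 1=24*n^2 - 36*n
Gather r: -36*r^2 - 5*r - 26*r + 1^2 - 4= -36*r^2 - 31*r - 3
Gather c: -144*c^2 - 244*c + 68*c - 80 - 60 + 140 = -144*c^2 - 176*c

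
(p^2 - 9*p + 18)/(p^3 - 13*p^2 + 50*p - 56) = (p^2 - 9*p + 18)/(p^3 - 13*p^2 + 50*p - 56)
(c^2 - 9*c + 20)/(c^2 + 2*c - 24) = (c - 5)/(c + 6)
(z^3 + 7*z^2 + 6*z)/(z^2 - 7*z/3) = 3*(z^2 + 7*z + 6)/(3*z - 7)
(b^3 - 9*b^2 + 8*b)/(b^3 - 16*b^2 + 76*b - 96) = b*(b - 1)/(b^2 - 8*b + 12)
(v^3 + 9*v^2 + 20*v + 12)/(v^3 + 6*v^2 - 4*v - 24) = (v + 1)/(v - 2)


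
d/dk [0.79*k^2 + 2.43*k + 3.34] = 1.58*k + 2.43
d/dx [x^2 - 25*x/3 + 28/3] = 2*x - 25/3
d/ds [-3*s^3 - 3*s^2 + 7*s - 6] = -9*s^2 - 6*s + 7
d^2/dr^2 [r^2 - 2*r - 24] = 2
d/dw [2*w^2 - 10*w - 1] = 4*w - 10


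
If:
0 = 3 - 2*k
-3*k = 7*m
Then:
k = 3/2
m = -9/14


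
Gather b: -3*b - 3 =-3*b - 3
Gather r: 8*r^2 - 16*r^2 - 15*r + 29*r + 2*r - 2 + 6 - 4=-8*r^2 + 16*r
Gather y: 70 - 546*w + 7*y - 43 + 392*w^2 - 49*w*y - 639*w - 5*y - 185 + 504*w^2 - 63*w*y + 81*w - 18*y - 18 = 896*w^2 - 1104*w + y*(-112*w - 16) - 176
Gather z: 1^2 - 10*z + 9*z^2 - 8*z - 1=9*z^2 - 18*z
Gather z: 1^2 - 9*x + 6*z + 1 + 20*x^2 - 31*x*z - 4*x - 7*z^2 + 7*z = 20*x^2 - 13*x - 7*z^2 + z*(13 - 31*x) + 2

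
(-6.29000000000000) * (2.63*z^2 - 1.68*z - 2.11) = -16.5427*z^2 + 10.5672*z + 13.2719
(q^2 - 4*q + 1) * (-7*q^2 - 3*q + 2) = -7*q^4 + 25*q^3 + 7*q^2 - 11*q + 2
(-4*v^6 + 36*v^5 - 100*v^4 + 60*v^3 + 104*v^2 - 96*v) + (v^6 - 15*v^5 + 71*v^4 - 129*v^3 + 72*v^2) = -3*v^6 + 21*v^5 - 29*v^4 - 69*v^3 + 176*v^2 - 96*v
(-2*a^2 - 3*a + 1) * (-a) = 2*a^3 + 3*a^2 - a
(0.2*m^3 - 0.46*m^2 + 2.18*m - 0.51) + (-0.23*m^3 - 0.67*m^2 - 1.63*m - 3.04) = -0.03*m^3 - 1.13*m^2 + 0.55*m - 3.55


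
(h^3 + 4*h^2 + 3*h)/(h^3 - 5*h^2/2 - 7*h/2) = 2*(h + 3)/(2*h - 7)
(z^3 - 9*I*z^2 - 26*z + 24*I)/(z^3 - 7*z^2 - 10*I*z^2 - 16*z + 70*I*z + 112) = (z^2 - 7*I*z - 12)/(z^2 - z*(7 + 8*I) + 56*I)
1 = 1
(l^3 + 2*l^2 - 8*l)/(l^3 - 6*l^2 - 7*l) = (-l^2 - 2*l + 8)/(-l^2 + 6*l + 7)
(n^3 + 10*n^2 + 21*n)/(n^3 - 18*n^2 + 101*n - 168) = n*(n^2 + 10*n + 21)/(n^3 - 18*n^2 + 101*n - 168)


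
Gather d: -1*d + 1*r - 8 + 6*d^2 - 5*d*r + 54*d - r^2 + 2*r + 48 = 6*d^2 + d*(53 - 5*r) - r^2 + 3*r + 40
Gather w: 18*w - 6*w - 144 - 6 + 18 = 12*w - 132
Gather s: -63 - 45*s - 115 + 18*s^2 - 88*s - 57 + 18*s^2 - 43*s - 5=36*s^2 - 176*s - 240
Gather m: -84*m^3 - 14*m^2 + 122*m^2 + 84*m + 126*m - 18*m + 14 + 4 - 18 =-84*m^3 + 108*m^2 + 192*m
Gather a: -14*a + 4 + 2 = 6 - 14*a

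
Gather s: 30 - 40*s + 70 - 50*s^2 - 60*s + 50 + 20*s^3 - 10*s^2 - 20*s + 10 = 20*s^3 - 60*s^2 - 120*s + 160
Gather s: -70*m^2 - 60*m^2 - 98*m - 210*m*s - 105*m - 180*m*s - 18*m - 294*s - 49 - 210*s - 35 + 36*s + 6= -130*m^2 - 221*m + s*(-390*m - 468) - 78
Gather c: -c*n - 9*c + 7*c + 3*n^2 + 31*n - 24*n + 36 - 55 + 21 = c*(-n - 2) + 3*n^2 + 7*n + 2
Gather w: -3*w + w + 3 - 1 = 2 - 2*w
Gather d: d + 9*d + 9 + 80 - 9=10*d + 80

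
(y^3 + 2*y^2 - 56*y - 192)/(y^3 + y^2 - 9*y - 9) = (y^3 + 2*y^2 - 56*y - 192)/(y^3 + y^2 - 9*y - 9)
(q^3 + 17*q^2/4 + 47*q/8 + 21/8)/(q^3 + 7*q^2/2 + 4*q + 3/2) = (q + 7/4)/(q + 1)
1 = 1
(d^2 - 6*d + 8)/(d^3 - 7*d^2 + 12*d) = (d - 2)/(d*(d - 3))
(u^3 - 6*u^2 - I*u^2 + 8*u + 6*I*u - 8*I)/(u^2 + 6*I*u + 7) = (u^2 - 6*u + 8)/(u + 7*I)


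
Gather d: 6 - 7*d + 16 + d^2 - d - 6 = d^2 - 8*d + 16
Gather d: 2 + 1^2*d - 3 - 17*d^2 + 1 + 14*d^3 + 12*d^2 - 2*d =14*d^3 - 5*d^2 - d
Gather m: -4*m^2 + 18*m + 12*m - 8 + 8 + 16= -4*m^2 + 30*m + 16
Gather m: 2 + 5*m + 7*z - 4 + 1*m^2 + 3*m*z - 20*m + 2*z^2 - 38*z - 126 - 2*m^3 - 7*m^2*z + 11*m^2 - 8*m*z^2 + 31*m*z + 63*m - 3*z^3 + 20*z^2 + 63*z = -2*m^3 + m^2*(12 - 7*z) + m*(-8*z^2 + 34*z + 48) - 3*z^3 + 22*z^2 + 32*z - 128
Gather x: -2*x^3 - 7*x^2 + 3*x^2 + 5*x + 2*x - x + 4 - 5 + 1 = -2*x^3 - 4*x^2 + 6*x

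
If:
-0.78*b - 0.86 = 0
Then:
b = -1.10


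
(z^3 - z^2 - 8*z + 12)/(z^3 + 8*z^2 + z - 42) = (z - 2)/(z + 7)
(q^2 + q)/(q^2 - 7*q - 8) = q/(q - 8)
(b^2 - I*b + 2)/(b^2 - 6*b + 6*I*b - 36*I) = (b^2 - I*b + 2)/(b^2 + 6*b*(-1 + I) - 36*I)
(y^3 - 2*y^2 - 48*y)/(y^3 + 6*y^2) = (y - 8)/y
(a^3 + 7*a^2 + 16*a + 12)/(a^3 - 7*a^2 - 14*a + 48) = (a^2 + 4*a + 4)/(a^2 - 10*a + 16)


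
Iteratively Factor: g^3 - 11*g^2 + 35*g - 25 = (g - 5)*(g^2 - 6*g + 5) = (g - 5)^2*(g - 1)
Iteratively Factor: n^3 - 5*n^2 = (n)*(n^2 - 5*n) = n^2*(n - 5)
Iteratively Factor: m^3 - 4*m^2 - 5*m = (m + 1)*(m^2 - 5*m) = (m - 5)*(m + 1)*(m)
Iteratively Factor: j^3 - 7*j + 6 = (j + 3)*(j^2 - 3*j + 2) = (j - 1)*(j + 3)*(j - 2)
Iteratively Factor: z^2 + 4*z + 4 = (z + 2)*(z + 2)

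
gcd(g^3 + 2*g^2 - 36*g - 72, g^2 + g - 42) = g - 6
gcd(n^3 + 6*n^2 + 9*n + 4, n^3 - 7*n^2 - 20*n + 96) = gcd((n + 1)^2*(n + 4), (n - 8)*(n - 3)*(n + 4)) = n + 4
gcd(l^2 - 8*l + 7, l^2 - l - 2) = 1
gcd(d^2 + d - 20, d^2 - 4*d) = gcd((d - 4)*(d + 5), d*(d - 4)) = d - 4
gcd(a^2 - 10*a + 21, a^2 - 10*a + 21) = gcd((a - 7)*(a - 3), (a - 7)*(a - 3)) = a^2 - 10*a + 21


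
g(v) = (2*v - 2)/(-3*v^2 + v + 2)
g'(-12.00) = 0.01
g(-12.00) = 0.06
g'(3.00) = 0.05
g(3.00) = -0.18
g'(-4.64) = 0.04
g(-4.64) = 0.17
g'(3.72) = 0.03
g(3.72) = -0.15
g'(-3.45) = 0.09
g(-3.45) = 0.24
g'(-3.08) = 0.11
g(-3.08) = 0.28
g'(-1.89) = 0.45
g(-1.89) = 0.54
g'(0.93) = 0.26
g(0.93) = -0.42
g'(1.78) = 0.11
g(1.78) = -0.27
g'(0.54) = 0.46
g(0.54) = -0.55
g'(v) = (2*v - 2)*(6*v - 1)/(-3*v^2 + v + 2)^2 + 2/(-3*v^2 + v + 2)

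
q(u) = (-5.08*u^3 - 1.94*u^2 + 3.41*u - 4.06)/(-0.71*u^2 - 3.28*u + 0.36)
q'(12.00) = 6.65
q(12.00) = 63.87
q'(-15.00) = 5.84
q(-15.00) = -151.13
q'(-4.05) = -293.62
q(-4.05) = 144.01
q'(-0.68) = -3.01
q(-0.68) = -2.51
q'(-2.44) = -19.36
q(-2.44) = 12.06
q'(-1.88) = -10.12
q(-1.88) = 4.09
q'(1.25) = 2.47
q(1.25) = 2.63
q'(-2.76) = -28.60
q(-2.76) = 19.62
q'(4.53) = 5.49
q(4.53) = 17.22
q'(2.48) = 4.31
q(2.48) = 7.00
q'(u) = (1.42*u + 3.28)*(-5.08*u^3 - 1.94*u^2 + 3.41*u - 4.06)/(-0.71*u^2 - 3.28*u + 0.36)^2 + (-15.24*u^2 - 3.88*u + 3.41)/(-0.71*u^2 - 3.28*u + 0.36) = (3.6068*u^4 + 33.3248*u^3 + 3.2979*u^2 - 7.162*u - 12.0892)/(0.5041*u^4 + 4.6576*u^3 + 10.2472*u^2 - 2.3616*u + 0.1296)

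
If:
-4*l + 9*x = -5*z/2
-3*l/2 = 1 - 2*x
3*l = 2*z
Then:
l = -9/13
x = -1/52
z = -27/26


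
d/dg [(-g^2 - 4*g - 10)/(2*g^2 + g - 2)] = (7*g^2 + 44*g + 18)/(4*g^4 + 4*g^3 - 7*g^2 - 4*g + 4)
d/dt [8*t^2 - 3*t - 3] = 16*t - 3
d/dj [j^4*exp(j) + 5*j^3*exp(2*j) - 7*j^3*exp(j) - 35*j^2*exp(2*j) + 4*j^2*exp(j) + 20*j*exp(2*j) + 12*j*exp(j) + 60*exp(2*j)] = (j^4 + 10*j^3*exp(j) - 3*j^3 - 55*j^2*exp(j) - 17*j^2 - 30*j*exp(j) + 20*j + 140*exp(j) + 12)*exp(j)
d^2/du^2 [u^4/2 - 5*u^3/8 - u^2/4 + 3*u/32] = 6*u^2 - 15*u/4 - 1/2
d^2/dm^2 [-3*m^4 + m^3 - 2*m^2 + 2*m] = -36*m^2 + 6*m - 4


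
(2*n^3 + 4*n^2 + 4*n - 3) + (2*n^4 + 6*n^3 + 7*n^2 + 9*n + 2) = 2*n^4 + 8*n^3 + 11*n^2 + 13*n - 1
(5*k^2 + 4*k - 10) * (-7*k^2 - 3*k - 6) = -35*k^4 - 43*k^3 + 28*k^2 + 6*k + 60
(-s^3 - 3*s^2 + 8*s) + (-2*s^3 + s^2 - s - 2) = -3*s^3 - 2*s^2 + 7*s - 2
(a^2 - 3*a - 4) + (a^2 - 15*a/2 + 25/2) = 2*a^2 - 21*a/2 + 17/2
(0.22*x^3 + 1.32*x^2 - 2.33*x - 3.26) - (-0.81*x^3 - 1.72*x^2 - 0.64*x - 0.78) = 1.03*x^3 + 3.04*x^2 - 1.69*x - 2.48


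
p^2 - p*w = p*(p - w)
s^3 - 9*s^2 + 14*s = s*(s - 7)*(s - 2)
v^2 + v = v*(v + 1)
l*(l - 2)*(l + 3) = l^3 + l^2 - 6*l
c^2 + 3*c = c*(c + 3)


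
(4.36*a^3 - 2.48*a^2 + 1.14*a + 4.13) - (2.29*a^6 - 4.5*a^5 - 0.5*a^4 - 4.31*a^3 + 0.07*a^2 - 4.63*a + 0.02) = -2.29*a^6 + 4.5*a^5 + 0.5*a^4 + 8.67*a^3 - 2.55*a^2 + 5.77*a + 4.11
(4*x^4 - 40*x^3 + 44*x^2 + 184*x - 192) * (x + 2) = 4*x^5 - 32*x^4 - 36*x^3 + 272*x^2 + 176*x - 384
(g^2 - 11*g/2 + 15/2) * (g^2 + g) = g^4 - 9*g^3/2 + 2*g^2 + 15*g/2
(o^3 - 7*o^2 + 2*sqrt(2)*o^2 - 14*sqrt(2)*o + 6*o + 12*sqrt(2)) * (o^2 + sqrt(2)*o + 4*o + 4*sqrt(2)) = o^5 - 3*o^4 + 3*sqrt(2)*o^4 - 18*o^3 - 9*sqrt(2)*o^3 - 66*sqrt(2)*o^2 + 12*o^2 - 88*o + 72*sqrt(2)*o + 96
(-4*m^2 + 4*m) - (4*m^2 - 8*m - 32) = -8*m^2 + 12*m + 32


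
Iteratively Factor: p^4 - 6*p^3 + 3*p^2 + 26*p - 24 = (p - 1)*(p^3 - 5*p^2 - 2*p + 24) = (p - 1)*(p + 2)*(p^2 - 7*p + 12) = (p - 3)*(p - 1)*(p + 2)*(p - 4)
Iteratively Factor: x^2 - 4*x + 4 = (x - 2)*(x - 2)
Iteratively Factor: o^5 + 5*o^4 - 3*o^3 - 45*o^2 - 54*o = (o)*(o^4 + 5*o^3 - 3*o^2 - 45*o - 54) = o*(o + 3)*(o^3 + 2*o^2 - 9*o - 18) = o*(o - 3)*(o + 3)*(o^2 + 5*o + 6) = o*(o - 3)*(o + 2)*(o + 3)*(o + 3)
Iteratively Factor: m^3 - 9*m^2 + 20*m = (m - 4)*(m^2 - 5*m) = m*(m - 4)*(m - 5)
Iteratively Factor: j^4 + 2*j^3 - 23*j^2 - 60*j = (j)*(j^3 + 2*j^2 - 23*j - 60) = j*(j + 4)*(j^2 - 2*j - 15) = j*(j - 5)*(j + 4)*(j + 3)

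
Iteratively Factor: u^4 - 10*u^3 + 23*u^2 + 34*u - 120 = (u - 3)*(u^3 - 7*u^2 + 2*u + 40) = (u - 5)*(u - 3)*(u^2 - 2*u - 8) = (u - 5)*(u - 4)*(u - 3)*(u + 2)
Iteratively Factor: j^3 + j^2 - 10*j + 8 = (j + 4)*(j^2 - 3*j + 2) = (j - 2)*(j + 4)*(j - 1)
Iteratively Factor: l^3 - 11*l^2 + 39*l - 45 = (l - 5)*(l^2 - 6*l + 9) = (l - 5)*(l - 3)*(l - 3)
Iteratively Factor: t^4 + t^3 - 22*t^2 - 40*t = (t + 4)*(t^3 - 3*t^2 - 10*t) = (t - 5)*(t + 4)*(t^2 + 2*t) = (t - 5)*(t + 2)*(t + 4)*(t)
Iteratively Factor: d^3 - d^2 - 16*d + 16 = (d + 4)*(d^2 - 5*d + 4) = (d - 4)*(d + 4)*(d - 1)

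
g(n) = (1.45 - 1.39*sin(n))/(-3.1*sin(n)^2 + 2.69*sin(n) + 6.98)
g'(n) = (1.45 - 1.39*sin(n))*(6.2*sin(n)*cos(n) - 2.69*cos(n))/(-3.1*sin(n)^2 + 2.69*sin(n) + 6.98)^2 - 1.39*cos(n)/(-3.1*sin(n)^2 + 2.69*sin(n) + 6.98) = (-4.309*sin(n)^2 + 8.99*sin(n) - 13.6027)*cos(n)/(9.61*sin(n)^4 - 16.678*sin(n)^3 - 36.0399*sin(n)^2 + 37.5524*sin(n) + 48.7204)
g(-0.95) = 0.94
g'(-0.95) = -1.84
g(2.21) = 0.05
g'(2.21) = 0.11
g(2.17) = 0.04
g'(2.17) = 0.10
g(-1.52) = 2.36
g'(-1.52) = -0.95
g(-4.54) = 0.01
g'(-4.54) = 0.03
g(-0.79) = 0.70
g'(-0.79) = -1.27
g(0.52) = 0.10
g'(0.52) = -0.16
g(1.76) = 0.01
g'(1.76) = 0.04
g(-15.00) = 0.60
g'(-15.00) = 1.05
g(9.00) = 0.12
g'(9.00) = 0.17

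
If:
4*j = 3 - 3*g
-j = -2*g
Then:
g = 3/11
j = 6/11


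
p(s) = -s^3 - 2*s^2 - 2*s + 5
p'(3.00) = -41.00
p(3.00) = -46.00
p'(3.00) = -41.00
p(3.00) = -46.00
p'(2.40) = -28.88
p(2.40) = -25.14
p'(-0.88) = -0.80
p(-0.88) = 5.89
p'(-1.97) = -5.76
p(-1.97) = 8.82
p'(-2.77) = -13.94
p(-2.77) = 16.45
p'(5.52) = -115.49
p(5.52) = -235.18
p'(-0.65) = -0.67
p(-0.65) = 5.73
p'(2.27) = -26.54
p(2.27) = -21.54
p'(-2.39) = -9.58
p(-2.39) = 12.01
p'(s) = -3*s^2 - 4*s - 2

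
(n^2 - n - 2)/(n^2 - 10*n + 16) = (n + 1)/(n - 8)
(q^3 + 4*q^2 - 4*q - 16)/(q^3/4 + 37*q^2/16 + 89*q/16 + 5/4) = 16*(q^2 - 4)/(4*q^2 + 21*q + 5)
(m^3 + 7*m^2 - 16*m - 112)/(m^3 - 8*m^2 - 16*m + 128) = (m + 7)/(m - 8)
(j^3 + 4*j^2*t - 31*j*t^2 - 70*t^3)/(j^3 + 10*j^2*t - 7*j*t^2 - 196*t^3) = (-j^2 + 3*j*t + 10*t^2)/(-j^2 - 3*j*t + 28*t^2)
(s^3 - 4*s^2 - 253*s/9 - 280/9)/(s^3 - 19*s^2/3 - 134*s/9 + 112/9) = (3*s + 5)/(3*s - 2)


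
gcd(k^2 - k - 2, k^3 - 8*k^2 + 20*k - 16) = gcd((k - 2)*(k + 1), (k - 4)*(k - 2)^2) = k - 2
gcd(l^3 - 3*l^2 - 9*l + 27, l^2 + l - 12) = l - 3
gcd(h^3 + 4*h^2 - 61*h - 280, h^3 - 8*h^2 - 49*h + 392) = h^2 - h - 56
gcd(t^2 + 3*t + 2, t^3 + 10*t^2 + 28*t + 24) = t + 2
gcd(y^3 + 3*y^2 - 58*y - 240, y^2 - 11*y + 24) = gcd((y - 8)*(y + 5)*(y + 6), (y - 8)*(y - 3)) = y - 8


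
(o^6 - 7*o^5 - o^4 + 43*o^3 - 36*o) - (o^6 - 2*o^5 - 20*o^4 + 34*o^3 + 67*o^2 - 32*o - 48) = -5*o^5 + 19*o^4 + 9*o^3 - 67*o^2 - 4*o + 48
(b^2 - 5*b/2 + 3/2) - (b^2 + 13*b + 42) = -31*b/2 - 81/2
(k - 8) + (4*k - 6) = 5*k - 14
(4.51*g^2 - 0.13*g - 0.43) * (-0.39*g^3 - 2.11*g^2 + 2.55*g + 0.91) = -1.7589*g^5 - 9.4654*g^4 + 11.9425*g^3 + 4.6799*g^2 - 1.2148*g - 0.3913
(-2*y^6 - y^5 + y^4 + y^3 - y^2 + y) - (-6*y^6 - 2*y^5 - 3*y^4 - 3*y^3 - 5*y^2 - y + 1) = 4*y^6 + y^5 + 4*y^4 + 4*y^3 + 4*y^2 + 2*y - 1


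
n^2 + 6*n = n*(n + 6)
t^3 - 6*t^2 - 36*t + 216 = (t - 6)^2*(t + 6)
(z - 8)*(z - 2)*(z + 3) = z^3 - 7*z^2 - 14*z + 48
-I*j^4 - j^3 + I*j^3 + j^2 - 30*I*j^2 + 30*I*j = j*(j - 6*I)*(j + 5*I)*(-I*j + I)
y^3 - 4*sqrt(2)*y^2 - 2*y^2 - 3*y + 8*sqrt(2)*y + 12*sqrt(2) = (y - 3)*(y + 1)*(y - 4*sqrt(2))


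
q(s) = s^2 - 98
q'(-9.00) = -18.00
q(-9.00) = -17.00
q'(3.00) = 6.00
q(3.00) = -89.00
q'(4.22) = 8.44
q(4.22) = -80.19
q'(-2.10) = -4.20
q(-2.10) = -93.59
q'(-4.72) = -9.44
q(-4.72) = -75.72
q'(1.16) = 2.32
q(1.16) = -96.65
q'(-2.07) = -4.14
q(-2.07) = -93.72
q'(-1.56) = -3.12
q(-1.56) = -95.57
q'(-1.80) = -3.60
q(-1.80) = -94.76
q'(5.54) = 11.08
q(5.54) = -67.31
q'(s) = 2*s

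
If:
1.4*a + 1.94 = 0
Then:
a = -1.39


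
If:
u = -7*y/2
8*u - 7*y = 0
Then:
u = 0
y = 0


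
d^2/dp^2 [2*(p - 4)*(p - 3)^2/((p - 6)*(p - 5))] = 8*(7*p^3 - 99*p^2 + 459*p - 693)/(p^6 - 33*p^5 + 453*p^4 - 3311*p^3 + 13590*p^2 - 29700*p + 27000)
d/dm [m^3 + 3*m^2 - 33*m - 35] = 3*m^2 + 6*m - 33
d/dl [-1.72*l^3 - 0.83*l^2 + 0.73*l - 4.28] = -5.16*l^2 - 1.66*l + 0.73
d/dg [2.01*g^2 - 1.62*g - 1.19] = 4.02*g - 1.62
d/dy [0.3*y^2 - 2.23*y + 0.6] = 0.6*y - 2.23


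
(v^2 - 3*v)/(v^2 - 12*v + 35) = v*(v - 3)/(v^2 - 12*v + 35)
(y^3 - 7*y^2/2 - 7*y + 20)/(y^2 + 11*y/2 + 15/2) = (y^2 - 6*y + 8)/(y + 3)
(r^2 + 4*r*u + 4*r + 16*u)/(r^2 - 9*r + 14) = (r^2 + 4*r*u + 4*r + 16*u)/(r^2 - 9*r + 14)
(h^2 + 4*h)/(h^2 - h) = (h + 4)/(h - 1)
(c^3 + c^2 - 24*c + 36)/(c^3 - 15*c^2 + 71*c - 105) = (c^2 + 4*c - 12)/(c^2 - 12*c + 35)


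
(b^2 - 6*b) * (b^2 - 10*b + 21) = b^4 - 16*b^3 + 81*b^2 - 126*b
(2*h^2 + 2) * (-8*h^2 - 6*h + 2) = -16*h^4 - 12*h^3 - 12*h^2 - 12*h + 4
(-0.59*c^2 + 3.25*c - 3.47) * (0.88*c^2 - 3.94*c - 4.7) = -0.5192*c^4 + 5.1846*c^3 - 13.0856*c^2 - 1.6032*c + 16.309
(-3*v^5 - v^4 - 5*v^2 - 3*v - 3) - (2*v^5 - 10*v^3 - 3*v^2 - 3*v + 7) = -5*v^5 - v^4 + 10*v^3 - 2*v^2 - 10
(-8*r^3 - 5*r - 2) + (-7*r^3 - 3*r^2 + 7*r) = -15*r^3 - 3*r^2 + 2*r - 2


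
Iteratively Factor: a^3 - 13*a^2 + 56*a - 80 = (a - 5)*(a^2 - 8*a + 16) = (a - 5)*(a - 4)*(a - 4)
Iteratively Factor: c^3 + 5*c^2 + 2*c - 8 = (c + 2)*(c^2 + 3*c - 4) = (c - 1)*(c + 2)*(c + 4)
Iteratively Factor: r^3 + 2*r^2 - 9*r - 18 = (r + 2)*(r^2 - 9) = (r + 2)*(r + 3)*(r - 3)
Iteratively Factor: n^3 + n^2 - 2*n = (n)*(n^2 + n - 2) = n*(n + 2)*(n - 1)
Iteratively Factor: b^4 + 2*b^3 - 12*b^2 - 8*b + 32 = (b + 2)*(b^3 - 12*b + 16) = (b - 2)*(b + 2)*(b^2 + 2*b - 8) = (b - 2)^2*(b + 2)*(b + 4)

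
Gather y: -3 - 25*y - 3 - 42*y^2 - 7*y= -42*y^2 - 32*y - 6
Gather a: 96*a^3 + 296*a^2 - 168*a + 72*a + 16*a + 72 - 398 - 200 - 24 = 96*a^3 + 296*a^2 - 80*a - 550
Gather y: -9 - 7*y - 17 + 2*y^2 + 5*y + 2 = 2*y^2 - 2*y - 24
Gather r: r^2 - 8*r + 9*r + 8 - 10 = r^2 + r - 2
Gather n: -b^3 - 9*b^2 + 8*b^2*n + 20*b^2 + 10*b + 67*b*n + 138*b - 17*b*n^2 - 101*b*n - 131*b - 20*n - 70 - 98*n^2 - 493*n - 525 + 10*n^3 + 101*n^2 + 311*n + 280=-b^3 + 11*b^2 + 17*b + 10*n^3 + n^2*(3 - 17*b) + n*(8*b^2 - 34*b - 202) - 315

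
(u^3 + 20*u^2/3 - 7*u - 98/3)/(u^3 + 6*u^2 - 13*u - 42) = (u - 7/3)/(u - 3)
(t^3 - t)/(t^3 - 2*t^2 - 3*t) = (t - 1)/(t - 3)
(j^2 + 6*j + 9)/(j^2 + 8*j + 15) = (j + 3)/(j + 5)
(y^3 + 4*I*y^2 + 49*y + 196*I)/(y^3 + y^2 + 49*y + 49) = (y + 4*I)/(y + 1)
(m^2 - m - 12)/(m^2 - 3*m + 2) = (m^2 - m - 12)/(m^2 - 3*m + 2)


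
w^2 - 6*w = w*(w - 6)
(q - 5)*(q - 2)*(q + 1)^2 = q^4 - 5*q^3 - 3*q^2 + 13*q + 10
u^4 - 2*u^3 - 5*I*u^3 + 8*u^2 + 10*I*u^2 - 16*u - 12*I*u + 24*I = (u - 2)*(u - 6*I)*(u - I)*(u + 2*I)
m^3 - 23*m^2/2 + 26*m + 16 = (m - 8)*(m - 4)*(m + 1/2)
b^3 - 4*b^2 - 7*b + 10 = (b - 5)*(b - 1)*(b + 2)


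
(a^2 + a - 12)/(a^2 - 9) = (a + 4)/(a + 3)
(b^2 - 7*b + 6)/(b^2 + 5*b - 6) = (b - 6)/(b + 6)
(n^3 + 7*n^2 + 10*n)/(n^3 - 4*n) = (n + 5)/(n - 2)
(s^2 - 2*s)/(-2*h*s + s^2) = (2 - s)/(2*h - s)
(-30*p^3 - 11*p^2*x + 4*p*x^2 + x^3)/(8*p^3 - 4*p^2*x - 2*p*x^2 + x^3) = (-15*p^2 + 2*p*x + x^2)/(4*p^2 - 4*p*x + x^2)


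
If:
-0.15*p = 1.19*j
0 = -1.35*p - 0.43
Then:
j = 0.04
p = -0.32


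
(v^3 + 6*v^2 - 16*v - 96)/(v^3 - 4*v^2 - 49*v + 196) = (v^2 + 10*v + 24)/(v^2 - 49)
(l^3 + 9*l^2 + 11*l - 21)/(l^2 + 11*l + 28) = (l^2 + 2*l - 3)/(l + 4)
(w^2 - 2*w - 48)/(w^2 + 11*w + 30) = (w - 8)/(w + 5)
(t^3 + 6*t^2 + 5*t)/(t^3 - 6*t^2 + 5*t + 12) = t*(t + 5)/(t^2 - 7*t + 12)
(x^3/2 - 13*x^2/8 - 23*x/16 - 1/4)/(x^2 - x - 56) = (-8*x^3 + 26*x^2 + 23*x + 4)/(16*(-x^2 + x + 56))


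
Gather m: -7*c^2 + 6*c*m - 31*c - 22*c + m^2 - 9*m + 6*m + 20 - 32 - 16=-7*c^2 - 53*c + m^2 + m*(6*c - 3) - 28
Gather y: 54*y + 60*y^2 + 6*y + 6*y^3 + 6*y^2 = 6*y^3 + 66*y^2 + 60*y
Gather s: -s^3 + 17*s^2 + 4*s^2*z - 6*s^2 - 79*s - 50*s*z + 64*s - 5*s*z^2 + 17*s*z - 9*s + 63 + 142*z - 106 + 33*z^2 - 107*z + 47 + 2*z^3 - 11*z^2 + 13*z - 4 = -s^3 + s^2*(4*z + 11) + s*(-5*z^2 - 33*z - 24) + 2*z^3 + 22*z^2 + 48*z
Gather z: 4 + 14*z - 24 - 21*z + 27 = 7 - 7*z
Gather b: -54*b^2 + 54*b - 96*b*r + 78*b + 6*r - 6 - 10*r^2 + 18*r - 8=-54*b^2 + b*(132 - 96*r) - 10*r^2 + 24*r - 14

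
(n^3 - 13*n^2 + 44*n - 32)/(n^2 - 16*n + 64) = (n^2 - 5*n + 4)/(n - 8)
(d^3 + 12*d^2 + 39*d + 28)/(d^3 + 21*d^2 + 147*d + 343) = (d^2 + 5*d + 4)/(d^2 + 14*d + 49)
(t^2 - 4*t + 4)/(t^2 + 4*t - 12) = (t - 2)/(t + 6)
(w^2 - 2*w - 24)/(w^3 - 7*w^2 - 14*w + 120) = 1/(w - 5)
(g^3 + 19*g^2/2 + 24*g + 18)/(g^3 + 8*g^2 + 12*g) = (g + 3/2)/g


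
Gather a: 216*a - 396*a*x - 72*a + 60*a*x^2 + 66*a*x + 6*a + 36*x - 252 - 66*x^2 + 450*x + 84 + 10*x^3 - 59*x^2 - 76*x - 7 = a*(60*x^2 - 330*x + 150) + 10*x^3 - 125*x^2 + 410*x - 175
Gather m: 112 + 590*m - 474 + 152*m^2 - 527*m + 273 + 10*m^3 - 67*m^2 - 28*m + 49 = 10*m^3 + 85*m^2 + 35*m - 40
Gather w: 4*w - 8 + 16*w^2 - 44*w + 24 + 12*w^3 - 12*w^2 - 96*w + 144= 12*w^3 + 4*w^2 - 136*w + 160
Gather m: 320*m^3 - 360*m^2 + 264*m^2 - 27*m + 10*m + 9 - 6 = 320*m^3 - 96*m^2 - 17*m + 3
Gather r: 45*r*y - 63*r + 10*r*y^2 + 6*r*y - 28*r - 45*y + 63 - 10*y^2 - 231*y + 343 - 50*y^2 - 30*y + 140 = r*(10*y^2 + 51*y - 91) - 60*y^2 - 306*y + 546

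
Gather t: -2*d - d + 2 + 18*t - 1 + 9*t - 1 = -3*d + 27*t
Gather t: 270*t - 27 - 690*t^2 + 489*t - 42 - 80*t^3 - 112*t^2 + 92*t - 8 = -80*t^3 - 802*t^2 + 851*t - 77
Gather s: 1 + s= s + 1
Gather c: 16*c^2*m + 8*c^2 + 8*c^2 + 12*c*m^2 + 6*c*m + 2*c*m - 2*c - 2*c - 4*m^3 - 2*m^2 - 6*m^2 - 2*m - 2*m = c^2*(16*m + 16) + c*(12*m^2 + 8*m - 4) - 4*m^3 - 8*m^2 - 4*m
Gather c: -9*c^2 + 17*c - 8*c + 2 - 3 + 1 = -9*c^2 + 9*c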